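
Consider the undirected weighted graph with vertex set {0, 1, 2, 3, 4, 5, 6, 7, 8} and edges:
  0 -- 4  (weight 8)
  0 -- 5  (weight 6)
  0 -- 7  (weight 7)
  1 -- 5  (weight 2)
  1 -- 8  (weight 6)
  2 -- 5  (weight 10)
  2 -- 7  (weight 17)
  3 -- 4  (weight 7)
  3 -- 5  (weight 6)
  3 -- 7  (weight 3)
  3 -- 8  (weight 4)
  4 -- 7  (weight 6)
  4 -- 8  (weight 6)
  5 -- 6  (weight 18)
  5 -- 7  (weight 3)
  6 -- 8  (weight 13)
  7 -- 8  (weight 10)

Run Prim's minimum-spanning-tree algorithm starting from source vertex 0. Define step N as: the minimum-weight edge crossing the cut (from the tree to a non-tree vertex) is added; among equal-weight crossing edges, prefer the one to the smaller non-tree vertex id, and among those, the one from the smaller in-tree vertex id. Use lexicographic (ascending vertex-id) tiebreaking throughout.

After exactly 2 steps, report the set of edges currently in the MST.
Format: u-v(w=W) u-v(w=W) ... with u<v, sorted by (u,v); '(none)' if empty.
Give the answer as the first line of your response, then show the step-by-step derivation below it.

0-5(w=6) 1-5(w=2)

step 1: add edge 0-5 (w=6); MST = {0-5(w=6)}
step 2: add edge 1-5 (w=2); MST = {0-5(w=6) 1-5(w=2)}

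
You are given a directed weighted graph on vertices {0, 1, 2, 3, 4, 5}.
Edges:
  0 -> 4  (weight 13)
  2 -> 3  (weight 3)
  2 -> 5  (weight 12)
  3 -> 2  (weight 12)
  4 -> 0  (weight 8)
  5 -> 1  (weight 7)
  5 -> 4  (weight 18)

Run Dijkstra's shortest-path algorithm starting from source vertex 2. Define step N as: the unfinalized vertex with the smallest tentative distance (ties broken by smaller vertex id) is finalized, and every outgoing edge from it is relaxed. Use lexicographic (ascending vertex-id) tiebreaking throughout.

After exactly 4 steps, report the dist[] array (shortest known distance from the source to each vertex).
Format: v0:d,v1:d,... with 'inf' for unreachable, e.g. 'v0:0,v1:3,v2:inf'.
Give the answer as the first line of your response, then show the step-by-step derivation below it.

v0:inf,v1:19,v2:0,v3:3,v4:30,v5:12

step 1: dist = v0:inf,v1:inf,v2:0,v3:3,v4:inf,v5:12
step 2: dist = v0:inf,v1:inf,v2:0,v3:3,v4:inf,v5:12
step 3: dist = v0:inf,v1:19,v2:0,v3:3,v4:30,v5:12
step 4: dist = v0:inf,v1:19,v2:0,v3:3,v4:30,v5:12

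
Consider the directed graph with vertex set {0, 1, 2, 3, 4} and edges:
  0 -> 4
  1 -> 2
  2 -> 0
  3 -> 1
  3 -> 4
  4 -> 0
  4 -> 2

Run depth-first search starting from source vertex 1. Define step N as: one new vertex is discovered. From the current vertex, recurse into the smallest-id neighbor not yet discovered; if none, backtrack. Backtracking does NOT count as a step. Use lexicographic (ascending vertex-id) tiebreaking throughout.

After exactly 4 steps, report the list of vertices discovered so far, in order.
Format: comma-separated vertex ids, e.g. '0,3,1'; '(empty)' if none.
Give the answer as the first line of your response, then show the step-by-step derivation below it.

1,2,0,4

step 1: discover 1; path=1; order=1
step 2: discover 2; path=1>2; order=1,2
step 3: discover 0; path=1>2>0; order=1,2,0
step 4: discover 4; path=1>2>0>4; order=1,2,0,4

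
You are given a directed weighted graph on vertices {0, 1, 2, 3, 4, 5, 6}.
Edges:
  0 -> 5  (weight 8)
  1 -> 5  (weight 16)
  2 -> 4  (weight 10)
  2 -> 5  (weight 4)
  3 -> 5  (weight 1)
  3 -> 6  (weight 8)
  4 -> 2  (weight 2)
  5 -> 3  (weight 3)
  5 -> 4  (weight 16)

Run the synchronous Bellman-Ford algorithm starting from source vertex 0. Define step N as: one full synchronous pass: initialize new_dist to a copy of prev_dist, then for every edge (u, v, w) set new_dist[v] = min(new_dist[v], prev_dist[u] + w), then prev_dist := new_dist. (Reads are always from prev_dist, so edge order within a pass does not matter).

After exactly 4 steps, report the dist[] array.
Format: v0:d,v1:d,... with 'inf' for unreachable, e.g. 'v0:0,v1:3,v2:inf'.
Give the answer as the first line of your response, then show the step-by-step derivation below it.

v0:0,v1:inf,v2:26,v3:11,v4:24,v5:8,v6:19

step 1: dist = v0:0,v1:inf,v2:inf,v3:inf,v4:inf,v5:8,v6:inf
step 2: dist = v0:0,v1:inf,v2:inf,v3:11,v4:24,v5:8,v6:inf
step 3: dist = v0:0,v1:inf,v2:26,v3:11,v4:24,v5:8,v6:19
step 4: dist = v0:0,v1:inf,v2:26,v3:11,v4:24,v5:8,v6:19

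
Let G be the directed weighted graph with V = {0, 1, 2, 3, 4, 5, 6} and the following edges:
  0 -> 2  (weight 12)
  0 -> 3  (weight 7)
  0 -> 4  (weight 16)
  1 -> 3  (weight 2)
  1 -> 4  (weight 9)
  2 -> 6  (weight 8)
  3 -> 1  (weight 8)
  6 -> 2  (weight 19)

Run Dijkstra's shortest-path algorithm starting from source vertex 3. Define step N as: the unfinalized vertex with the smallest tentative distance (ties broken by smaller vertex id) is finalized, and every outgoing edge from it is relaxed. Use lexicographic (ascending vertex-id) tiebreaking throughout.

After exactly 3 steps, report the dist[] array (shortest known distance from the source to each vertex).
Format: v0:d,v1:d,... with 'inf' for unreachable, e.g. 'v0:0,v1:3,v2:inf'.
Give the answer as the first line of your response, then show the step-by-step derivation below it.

v0:inf,v1:8,v2:inf,v3:0,v4:17,v5:inf,v6:inf

step 1: dist = v0:inf,v1:8,v2:inf,v3:0,v4:inf,v5:inf,v6:inf
step 2: dist = v0:inf,v1:8,v2:inf,v3:0,v4:17,v5:inf,v6:inf
step 3: dist = v0:inf,v1:8,v2:inf,v3:0,v4:17,v5:inf,v6:inf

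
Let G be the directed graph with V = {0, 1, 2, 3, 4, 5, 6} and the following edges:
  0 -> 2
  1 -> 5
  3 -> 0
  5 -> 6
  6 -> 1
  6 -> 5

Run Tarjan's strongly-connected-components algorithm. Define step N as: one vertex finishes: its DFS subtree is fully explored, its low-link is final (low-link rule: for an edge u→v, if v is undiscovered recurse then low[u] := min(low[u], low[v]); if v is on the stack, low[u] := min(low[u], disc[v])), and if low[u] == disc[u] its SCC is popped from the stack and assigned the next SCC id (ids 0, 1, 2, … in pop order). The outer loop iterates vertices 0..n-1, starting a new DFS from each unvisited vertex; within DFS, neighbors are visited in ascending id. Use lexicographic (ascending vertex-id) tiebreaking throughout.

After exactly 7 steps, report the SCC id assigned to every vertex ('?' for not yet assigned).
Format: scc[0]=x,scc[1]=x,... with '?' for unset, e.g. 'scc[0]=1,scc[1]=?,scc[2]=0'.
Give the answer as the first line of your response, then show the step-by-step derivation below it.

scc[0]=1,scc[1]=2,scc[2]=0,scc[3]=3,scc[4]=4,scc[5]=2,scc[6]=2

step 1: low=(low[0]=0,low[1]=?,low[2]=1,low[3]=?,low[4]=?,low[5]=?,low[6]=?); scc=(scc[0]=?,scc[1]=?,scc[2]=0,scc[3]=?,scc[4]=?,scc[5]=?,scc[6]=?)
step 2: low=(low[0]=0,low[1]=?,low[2]=1,low[3]=?,low[4]=?,low[5]=?,low[6]=?); scc=(scc[0]=1,scc[1]=?,scc[2]=0,scc[3]=?,scc[4]=?,scc[5]=?,scc[6]=?)
step 3: low=(low[0]=0,low[1]=2,low[2]=1,low[3]=?,low[4]=?,low[5]=3,low[6]=2); scc=(scc[0]=1,scc[1]=?,scc[2]=0,scc[3]=?,scc[4]=?,scc[5]=?,scc[6]=?)
step 4: low=(low[0]=0,low[1]=2,low[2]=1,low[3]=?,low[4]=?,low[5]=2,low[6]=2); scc=(scc[0]=1,scc[1]=?,scc[2]=0,scc[3]=?,scc[4]=?,scc[5]=?,scc[6]=?)
step 5: low=(low[0]=0,low[1]=2,low[2]=1,low[3]=?,low[4]=?,low[5]=2,low[6]=2); scc=(scc[0]=1,scc[1]=2,scc[2]=0,scc[3]=?,scc[4]=?,scc[5]=2,scc[6]=2)
step 6: low=(low[0]=0,low[1]=2,low[2]=1,low[3]=5,low[4]=?,low[5]=2,low[6]=2); scc=(scc[0]=1,scc[1]=2,scc[2]=0,scc[3]=3,scc[4]=?,scc[5]=2,scc[6]=2)
step 7: low=(low[0]=0,low[1]=2,low[2]=1,low[3]=5,low[4]=6,low[5]=2,low[6]=2); scc=(scc[0]=1,scc[1]=2,scc[2]=0,scc[3]=3,scc[4]=4,scc[5]=2,scc[6]=2)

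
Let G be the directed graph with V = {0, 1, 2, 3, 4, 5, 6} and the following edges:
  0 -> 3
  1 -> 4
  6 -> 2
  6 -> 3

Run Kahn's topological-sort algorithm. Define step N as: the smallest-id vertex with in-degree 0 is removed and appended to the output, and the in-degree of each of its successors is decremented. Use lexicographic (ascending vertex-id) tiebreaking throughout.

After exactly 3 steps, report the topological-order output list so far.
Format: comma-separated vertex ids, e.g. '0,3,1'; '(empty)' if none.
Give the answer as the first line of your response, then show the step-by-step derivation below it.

0,1,4

step 1: output 0; order=[0]; indeg=(0,0,1,1,1,0,0)
step 2: output 1; order=[0,1]; indeg=(0,0,1,1,0,0,0)
step 3: output 4; order=[0,1,4]; indeg=(0,0,1,1,0,0,0)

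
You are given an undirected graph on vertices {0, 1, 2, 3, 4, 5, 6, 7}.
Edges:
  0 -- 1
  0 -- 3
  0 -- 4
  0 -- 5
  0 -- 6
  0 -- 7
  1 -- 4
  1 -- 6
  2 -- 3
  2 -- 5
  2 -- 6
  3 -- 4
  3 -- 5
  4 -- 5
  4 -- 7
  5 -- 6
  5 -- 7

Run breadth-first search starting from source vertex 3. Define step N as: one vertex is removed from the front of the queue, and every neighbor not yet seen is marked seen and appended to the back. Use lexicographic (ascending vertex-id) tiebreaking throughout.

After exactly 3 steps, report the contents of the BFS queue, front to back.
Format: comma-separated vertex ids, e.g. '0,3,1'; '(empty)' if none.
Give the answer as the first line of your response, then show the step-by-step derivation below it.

4,5,1,6,7

step 1: dequeue 3; queue=[0,2,4,5]; order=3
step 2: dequeue 0; queue=[2,4,5,1,6,7]; order=3,0
step 3: dequeue 2; queue=[4,5,1,6,7]; order=3,0,2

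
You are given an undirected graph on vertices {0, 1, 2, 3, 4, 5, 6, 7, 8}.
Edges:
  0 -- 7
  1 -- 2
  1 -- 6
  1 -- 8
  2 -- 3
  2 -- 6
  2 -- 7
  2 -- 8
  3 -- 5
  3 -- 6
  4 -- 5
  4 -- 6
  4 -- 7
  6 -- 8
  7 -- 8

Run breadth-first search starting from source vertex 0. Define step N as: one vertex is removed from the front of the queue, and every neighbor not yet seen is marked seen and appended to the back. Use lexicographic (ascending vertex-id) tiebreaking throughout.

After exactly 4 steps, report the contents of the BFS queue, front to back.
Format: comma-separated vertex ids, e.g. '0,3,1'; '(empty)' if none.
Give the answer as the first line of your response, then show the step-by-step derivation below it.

8,1,3,6,5

step 1: dequeue 0; queue=[7]; order=0
step 2: dequeue 7; queue=[2,4,8]; order=0,7
step 3: dequeue 2; queue=[4,8,1,3,6]; order=0,7,2
step 4: dequeue 4; queue=[8,1,3,6,5]; order=0,7,2,4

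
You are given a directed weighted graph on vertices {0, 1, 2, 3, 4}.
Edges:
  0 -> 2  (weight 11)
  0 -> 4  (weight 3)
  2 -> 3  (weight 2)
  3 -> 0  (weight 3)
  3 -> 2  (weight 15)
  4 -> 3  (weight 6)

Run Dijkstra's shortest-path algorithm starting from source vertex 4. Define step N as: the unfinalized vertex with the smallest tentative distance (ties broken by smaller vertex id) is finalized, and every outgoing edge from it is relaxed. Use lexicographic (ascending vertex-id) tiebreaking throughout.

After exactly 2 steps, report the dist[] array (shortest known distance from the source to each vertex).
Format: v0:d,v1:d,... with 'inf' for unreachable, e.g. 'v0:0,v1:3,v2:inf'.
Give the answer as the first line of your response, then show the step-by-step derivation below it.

v0:9,v1:inf,v2:21,v3:6,v4:0

step 1: dist = v0:inf,v1:inf,v2:inf,v3:6,v4:0
step 2: dist = v0:9,v1:inf,v2:21,v3:6,v4:0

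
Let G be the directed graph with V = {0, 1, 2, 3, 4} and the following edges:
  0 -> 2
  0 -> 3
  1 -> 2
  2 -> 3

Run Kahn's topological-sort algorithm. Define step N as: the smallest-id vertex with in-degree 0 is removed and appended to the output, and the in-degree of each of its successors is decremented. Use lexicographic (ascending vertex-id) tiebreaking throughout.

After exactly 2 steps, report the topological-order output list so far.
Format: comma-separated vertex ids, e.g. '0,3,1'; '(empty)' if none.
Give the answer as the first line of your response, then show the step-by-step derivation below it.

0,1

step 1: output 0; order=[0]; indeg=(0,0,1,1,0)
step 2: output 1; order=[0,1]; indeg=(0,0,0,1,0)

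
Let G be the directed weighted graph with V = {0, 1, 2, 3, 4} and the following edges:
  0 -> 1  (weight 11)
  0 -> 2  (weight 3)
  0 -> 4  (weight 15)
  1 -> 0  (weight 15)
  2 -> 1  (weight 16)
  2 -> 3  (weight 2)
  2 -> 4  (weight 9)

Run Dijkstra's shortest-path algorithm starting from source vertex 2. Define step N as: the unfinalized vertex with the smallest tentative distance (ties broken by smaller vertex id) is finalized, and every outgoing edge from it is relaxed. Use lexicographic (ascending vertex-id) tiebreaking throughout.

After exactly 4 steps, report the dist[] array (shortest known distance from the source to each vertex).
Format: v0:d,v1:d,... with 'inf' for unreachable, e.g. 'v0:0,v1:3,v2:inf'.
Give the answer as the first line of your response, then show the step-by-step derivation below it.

v0:31,v1:16,v2:0,v3:2,v4:9

step 1: dist = v0:inf,v1:16,v2:0,v3:2,v4:9
step 2: dist = v0:inf,v1:16,v2:0,v3:2,v4:9
step 3: dist = v0:inf,v1:16,v2:0,v3:2,v4:9
step 4: dist = v0:31,v1:16,v2:0,v3:2,v4:9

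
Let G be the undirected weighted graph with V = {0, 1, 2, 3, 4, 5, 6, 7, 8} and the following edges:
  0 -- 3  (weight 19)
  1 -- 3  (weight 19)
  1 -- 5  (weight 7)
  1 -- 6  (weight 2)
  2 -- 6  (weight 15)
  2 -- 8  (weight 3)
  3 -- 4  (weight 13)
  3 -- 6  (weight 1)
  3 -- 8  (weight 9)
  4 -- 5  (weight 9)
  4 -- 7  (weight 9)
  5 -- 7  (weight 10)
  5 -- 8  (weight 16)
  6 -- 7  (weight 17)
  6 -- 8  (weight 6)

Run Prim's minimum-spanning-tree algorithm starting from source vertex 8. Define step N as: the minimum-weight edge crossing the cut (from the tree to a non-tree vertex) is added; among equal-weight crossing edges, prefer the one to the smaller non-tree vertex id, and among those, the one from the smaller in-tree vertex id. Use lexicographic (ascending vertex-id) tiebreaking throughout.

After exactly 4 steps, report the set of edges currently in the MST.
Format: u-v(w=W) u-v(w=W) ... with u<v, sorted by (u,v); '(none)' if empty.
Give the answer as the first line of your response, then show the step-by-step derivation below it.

1-6(w=2) 2-8(w=3) 3-6(w=1) 6-8(w=6)

step 1: add edge 2-8 (w=3); MST = {2-8(w=3)}
step 2: add edge 6-8 (w=6); MST = {2-8(w=3) 6-8(w=6)}
step 3: add edge 3-6 (w=1); MST = {2-8(w=3) 3-6(w=1) 6-8(w=6)}
step 4: add edge 1-6 (w=2); MST = {1-6(w=2) 2-8(w=3) 3-6(w=1) 6-8(w=6)}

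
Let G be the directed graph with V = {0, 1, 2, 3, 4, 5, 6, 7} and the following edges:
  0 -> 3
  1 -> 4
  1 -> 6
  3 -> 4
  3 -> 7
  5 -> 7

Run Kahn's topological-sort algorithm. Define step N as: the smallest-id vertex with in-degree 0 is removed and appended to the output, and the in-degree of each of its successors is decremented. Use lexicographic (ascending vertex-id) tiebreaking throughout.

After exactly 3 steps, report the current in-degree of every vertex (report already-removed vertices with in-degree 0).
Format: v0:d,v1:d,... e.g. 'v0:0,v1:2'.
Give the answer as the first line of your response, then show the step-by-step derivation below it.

v0:0,v1:0,v2:0,v3:0,v4:1,v5:0,v6:0,v7:2

step 1: output 0; order=[0]; indeg=(0,0,0,0,2,0,1,2)
step 2: output 1; order=[0,1]; indeg=(0,0,0,0,1,0,0,2)
step 3: output 2; order=[0,1,2]; indeg=(0,0,0,0,1,0,0,2)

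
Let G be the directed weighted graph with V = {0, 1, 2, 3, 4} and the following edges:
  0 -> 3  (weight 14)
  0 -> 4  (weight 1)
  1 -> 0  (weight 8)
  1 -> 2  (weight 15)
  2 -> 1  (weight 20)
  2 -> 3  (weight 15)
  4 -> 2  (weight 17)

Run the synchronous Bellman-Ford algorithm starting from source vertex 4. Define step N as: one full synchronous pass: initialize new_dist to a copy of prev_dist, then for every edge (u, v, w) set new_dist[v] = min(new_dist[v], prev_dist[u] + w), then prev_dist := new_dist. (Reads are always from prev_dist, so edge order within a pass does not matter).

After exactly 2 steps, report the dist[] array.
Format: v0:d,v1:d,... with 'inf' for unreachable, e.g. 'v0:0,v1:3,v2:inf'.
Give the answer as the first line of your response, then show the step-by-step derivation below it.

v0:inf,v1:37,v2:17,v3:32,v4:0

step 1: dist = v0:inf,v1:inf,v2:17,v3:inf,v4:0
step 2: dist = v0:inf,v1:37,v2:17,v3:32,v4:0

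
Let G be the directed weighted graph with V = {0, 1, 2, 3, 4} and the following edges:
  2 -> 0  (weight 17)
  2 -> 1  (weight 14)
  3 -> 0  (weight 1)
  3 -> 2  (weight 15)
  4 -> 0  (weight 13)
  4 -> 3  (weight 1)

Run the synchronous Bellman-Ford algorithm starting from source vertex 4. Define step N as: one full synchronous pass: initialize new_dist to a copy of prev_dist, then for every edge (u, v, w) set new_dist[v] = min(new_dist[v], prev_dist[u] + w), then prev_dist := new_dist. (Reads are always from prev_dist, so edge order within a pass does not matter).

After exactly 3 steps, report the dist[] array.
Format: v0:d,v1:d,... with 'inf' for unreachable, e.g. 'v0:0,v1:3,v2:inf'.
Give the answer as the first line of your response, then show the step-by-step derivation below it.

v0:2,v1:30,v2:16,v3:1,v4:0

step 1: dist = v0:13,v1:inf,v2:inf,v3:1,v4:0
step 2: dist = v0:2,v1:inf,v2:16,v3:1,v4:0
step 3: dist = v0:2,v1:30,v2:16,v3:1,v4:0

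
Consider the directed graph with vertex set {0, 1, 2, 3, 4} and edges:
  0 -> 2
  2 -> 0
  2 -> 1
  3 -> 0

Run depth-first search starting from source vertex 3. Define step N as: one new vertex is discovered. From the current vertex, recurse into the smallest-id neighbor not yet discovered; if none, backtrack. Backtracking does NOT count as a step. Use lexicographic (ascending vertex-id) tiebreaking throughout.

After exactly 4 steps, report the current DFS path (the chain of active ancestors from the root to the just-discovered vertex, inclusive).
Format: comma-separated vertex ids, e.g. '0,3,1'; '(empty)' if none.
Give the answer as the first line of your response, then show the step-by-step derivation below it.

3,0,2,1

step 1: discover 3; path=3; order=3
step 2: discover 0; path=3>0; order=3,0
step 3: discover 2; path=3>0>2; order=3,0,2
step 4: discover 1; path=3>0>2>1; order=3,0,2,1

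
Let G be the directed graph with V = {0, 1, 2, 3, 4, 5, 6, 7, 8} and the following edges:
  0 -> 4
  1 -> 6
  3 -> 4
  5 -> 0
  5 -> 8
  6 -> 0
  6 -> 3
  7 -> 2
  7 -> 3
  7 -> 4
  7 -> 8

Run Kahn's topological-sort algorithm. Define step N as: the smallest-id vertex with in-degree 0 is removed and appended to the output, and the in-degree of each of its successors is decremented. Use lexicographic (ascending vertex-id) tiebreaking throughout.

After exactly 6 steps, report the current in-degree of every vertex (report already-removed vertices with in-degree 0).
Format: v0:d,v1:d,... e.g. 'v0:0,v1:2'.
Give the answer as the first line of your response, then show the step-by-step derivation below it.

v0:0,v1:0,v2:0,v3:0,v4:1,v5:0,v6:0,v7:0,v8:0

step 1: output 1; order=[1]; indeg=(2,0,1,2,3,0,0,0,2)
step 2: output 5; order=[1,5]; indeg=(1,0,1,2,3,0,0,0,1)
step 3: output 6; order=[1,5,6]; indeg=(0,0,1,1,3,0,0,0,1)
step 4: output 0; order=[1,5,6,0]; indeg=(0,0,1,1,2,0,0,0,1)
step 5: output 7; order=[1,5,6,0,7]; indeg=(0,0,0,0,1,0,0,0,0)
step 6: output 2; order=[1,5,6,0,7,2]; indeg=(0,0,0,0,1,0,0,0,0)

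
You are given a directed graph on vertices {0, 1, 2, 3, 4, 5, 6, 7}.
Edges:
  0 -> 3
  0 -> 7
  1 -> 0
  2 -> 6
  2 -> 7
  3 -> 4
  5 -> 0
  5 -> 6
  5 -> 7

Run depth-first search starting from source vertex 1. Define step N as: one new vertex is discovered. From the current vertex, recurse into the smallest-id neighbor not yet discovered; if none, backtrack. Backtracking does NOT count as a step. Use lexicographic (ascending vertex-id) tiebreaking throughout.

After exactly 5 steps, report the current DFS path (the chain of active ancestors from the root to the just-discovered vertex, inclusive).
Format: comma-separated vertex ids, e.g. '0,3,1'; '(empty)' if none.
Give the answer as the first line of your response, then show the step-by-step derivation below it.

1,0,7

step 1: discover 1; path=1; order=1
step 2: discover 0; path=1>0; order=1,0
step 3: discover 3; path=1>0>3; order=1,0,3
step 4: discover 4; path=1>0>3>4; order=1,0,3,4
step 5: discover 7; path=1>0>7; order=1,0,3,4,7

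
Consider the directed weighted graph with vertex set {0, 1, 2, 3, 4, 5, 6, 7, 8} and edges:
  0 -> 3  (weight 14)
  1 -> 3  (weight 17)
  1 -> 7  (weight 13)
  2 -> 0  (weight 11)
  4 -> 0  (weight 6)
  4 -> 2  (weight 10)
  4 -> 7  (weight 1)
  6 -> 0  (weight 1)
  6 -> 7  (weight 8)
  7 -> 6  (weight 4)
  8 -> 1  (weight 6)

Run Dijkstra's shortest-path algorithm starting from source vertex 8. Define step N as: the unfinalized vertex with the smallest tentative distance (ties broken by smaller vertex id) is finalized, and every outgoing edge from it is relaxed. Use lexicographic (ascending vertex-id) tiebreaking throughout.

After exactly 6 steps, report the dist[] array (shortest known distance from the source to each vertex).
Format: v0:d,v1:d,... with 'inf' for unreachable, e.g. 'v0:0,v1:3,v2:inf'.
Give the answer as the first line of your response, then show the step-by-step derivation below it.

v0:24,v1:6,v2:inf,v3:23,v4:inf,v5:inf,v6:23,v7:19,v8:0

step 1: dist = v0:inf,v1:6,v2:inf,v3:inf,v4:inf,v5:inf,v6:inf,v7:inf,v8:0
step 2: dist = v0:inf,v1:6,v2:inf,v3:23,v4:inf,v5:inf,v6:inf,v7:19,v8:0
step 3: dist = v0:inf,v1:6,v2:inf,v3:23,v4:inf,v5:inf,v6:23,v7:19,v8:0
step 4: dist = v0:inf,v1:6,v2:inf,v3:23,v4:inf,v5:inf,v6:23,v7:19,v8:0
step 5: dist = v0:24,v1:6,v2:inf,v3:23,v4:inf,v5:inf,v6:23,v7:19,v8:0
step 6: dist = v0:24,v1:6,v2:inf,v3:23,v4:inf,v5:inf,v6:23,v7:19,v8:0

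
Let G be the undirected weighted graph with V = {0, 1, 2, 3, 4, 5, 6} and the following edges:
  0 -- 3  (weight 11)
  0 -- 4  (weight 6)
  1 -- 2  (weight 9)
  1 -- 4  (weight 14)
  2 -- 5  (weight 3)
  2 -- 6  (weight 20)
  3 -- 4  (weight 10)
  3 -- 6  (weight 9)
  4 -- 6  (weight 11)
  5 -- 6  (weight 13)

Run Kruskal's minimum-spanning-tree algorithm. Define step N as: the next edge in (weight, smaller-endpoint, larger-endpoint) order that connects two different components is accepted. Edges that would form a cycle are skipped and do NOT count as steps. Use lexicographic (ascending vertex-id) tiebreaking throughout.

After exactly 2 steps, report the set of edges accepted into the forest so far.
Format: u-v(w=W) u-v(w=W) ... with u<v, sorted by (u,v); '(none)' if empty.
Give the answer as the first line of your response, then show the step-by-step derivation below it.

0-4(w=6) 2-5(w=3)

step 1: add edge 2-5 (w=3); MST = {2-5(w=3)}
step 2: add edge 0-4 (w=6); MST = {0-4(w=6) 2-5(w=3)}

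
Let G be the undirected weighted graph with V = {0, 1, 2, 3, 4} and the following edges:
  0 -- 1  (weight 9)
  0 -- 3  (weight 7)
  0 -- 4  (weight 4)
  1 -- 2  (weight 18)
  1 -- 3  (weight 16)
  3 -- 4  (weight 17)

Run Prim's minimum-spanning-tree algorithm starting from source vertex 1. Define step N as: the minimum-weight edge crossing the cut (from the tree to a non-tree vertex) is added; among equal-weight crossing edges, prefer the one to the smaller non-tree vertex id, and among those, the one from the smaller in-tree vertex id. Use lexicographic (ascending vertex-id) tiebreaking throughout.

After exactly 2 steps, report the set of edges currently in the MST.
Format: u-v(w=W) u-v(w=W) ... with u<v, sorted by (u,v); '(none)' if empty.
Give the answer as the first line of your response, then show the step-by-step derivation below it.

0-1(w=9) 0-4(w=4)

step 1: add edge 0-1 (w=9); MST = {0-1(w=9)}
step 2: add edge 0-4 (w=4); MST = {0-1(w=9) 0-4(w=4)}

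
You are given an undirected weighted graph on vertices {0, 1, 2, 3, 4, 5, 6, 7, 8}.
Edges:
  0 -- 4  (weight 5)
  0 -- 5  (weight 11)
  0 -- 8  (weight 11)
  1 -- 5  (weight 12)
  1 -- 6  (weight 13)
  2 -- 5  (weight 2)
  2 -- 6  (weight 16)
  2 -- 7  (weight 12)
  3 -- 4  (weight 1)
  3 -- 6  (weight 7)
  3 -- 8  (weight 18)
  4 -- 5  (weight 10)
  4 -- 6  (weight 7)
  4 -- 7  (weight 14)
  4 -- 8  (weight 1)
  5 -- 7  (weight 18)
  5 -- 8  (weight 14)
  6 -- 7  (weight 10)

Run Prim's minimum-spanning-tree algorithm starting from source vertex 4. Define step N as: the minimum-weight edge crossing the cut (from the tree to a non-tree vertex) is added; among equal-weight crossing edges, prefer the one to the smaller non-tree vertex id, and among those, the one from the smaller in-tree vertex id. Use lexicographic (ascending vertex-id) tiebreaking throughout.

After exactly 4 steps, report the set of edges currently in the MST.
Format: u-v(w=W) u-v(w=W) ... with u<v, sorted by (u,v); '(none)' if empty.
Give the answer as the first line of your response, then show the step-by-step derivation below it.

0-4(w=5) 3-4(w=1) 3-6(w=7) 4-8(w=1)

step 1: add edge 3-4 (w=1); MST = {3-4(w=1)}
step 2: add edge 4-8 (w=1); MST = {3-4(w=1) 4-8(w=1)}
step 3: add edge 0-4 (w=5); MST = {0-4(w=5) 3-4(w=1) 4-8(w=1)}
step 4: add edge 3-6 (w=7); MST = {0-4(w=5) 3-4(w=1) 3-6(w=7) 4-8(w=1)}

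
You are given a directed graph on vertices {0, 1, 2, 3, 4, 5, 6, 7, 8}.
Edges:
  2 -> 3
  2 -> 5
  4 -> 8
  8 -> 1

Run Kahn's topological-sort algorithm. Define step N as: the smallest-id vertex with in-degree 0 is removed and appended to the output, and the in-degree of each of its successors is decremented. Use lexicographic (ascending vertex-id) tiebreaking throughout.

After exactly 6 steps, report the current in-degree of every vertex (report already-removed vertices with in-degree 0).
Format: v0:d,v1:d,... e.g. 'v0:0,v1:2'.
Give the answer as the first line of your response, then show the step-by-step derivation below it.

v0:0,v1:1,v2:0,v3:0,v4:0,v5:0,v6:0,v7:0,v8:0

step 1: output 0; order=[0]; indeg=(0,1,0,1,0,1,0,0,1)
step 2: output 2; order=[0,2]; indeg=(0,1,0,0,0,0,0,0,1)
step 3: output 3; order=[0,2,3]; indeg=(0,1,0,0,0,0,0,0,1)
step 4: output 4; order=[0,2,3,4]; indeg=(0,1,0,0,0,0,0,0,0)
step 5: output 5; order=[0,2,3,4,5]; indeg=(0,1,0,0,0,0,0,0,0)
step 6: output 6; order=[0,2,3,4,5,6]; indeg=(0,1,0,0,0,0,0,0,0)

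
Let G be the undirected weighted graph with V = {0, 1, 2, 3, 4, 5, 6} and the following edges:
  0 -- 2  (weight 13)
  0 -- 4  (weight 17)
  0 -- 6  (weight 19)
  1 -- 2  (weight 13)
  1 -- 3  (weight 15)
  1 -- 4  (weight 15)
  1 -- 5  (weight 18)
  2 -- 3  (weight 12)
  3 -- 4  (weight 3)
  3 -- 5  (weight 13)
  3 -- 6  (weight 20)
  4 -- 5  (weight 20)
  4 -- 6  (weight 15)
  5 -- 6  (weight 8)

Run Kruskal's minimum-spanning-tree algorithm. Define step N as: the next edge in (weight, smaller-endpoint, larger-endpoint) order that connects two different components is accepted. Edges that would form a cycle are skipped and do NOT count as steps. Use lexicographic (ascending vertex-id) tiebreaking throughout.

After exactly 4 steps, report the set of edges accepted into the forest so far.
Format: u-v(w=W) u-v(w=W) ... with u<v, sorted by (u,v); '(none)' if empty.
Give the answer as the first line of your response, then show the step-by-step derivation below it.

0-2(w=13) 2-3(w=12) 3-4(w=3) 5-6(w=8)

step 1: add edge 3-4 (w=3); MST = {3-4(w=3)}
step 2: add edge 5-6 (w=8); MST = {3-4(w=3) 5-6(w=8)}
step 3: add edge 2-3 (w=12); MST = {2-3(w=12) 3-4(w=3) 5-6(w=8)}
step 4: add edge 0-2 (w=13); MST = {0-2(w=13) 2-3(w=12) 3-4(w=3) 5-6(w=8)}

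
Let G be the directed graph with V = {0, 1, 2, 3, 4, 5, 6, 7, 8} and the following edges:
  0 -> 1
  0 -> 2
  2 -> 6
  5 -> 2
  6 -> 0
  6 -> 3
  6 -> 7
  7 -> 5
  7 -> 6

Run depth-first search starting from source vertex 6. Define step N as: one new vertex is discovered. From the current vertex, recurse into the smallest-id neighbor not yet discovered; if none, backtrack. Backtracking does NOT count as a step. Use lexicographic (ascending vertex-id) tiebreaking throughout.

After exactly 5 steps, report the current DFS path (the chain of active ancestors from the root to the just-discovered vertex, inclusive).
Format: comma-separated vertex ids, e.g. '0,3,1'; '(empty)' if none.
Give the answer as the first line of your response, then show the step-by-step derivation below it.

6,3

step 1: discover 6; path=6; order=6
step 2: discover 0; path=6>0; order=6,0
step 3: discover 1; path=6>0>1; order=6,0,1
step 4: discover 2; path=6>0>2; order=6,0,1,2
step 5: discover 3; path=6>3; order=6,0,1,2,3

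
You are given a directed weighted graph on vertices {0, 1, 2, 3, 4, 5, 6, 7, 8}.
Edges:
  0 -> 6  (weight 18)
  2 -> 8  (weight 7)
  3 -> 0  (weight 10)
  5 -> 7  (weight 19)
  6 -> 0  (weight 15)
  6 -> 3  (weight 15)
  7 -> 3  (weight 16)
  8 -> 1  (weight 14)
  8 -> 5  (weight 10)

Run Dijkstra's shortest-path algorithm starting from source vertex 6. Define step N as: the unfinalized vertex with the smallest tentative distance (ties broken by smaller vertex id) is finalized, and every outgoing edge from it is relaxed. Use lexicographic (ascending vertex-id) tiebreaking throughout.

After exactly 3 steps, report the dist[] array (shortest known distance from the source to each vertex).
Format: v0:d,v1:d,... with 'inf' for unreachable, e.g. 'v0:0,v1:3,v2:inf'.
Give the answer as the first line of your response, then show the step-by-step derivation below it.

v0:15,v1:inf,v2:inf,v3:15,v4:inf,v5:inf,v6:0,v7:inf,v8:inf

step 1: dist = v0:15,v1:inf,v2:inf,v3:15,v4:inf,v5:inf,v6:0,v7:inf,v8:inf
step 2: dist = v0:15,v1:inf,v2:inf,v3:15,v4:inf,v5:inf,v6:0,v7:inf,v8:inf
step 3: dist = v0:15,v1:inf,v2:inf,v3:15,v4:inf,v5:inf,v6:0,v7:inf,v8:inf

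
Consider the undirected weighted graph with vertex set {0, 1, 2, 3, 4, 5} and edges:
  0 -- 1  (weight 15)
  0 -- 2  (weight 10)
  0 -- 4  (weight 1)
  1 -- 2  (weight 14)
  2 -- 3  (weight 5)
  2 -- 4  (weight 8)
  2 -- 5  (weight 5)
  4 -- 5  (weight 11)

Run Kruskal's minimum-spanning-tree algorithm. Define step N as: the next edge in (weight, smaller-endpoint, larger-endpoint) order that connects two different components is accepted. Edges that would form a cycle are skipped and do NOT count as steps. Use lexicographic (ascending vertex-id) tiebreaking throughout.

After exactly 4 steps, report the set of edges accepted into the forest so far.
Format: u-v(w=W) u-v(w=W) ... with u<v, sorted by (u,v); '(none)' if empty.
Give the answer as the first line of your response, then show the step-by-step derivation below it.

0-4(w=1) 2-3(w=5) 2-4(w=8) 2-5(w=5)

step 1: add edge 0-4 (w=1); MST = {0-4(w=1)}
step 2: add edge 2-3 (w=5); MST = {0-4(w=1) 2-3(w=5)}
step 3: add edge 2-5 (w=5); MST = {0-4(w=1) 2-3(w=5) 2-5(w=5)}
step 4: add edge 2-4 (w=8); MST = {0-4(w=1) 2-3(w=5) 2-4(w=8) 2-5(w=5)}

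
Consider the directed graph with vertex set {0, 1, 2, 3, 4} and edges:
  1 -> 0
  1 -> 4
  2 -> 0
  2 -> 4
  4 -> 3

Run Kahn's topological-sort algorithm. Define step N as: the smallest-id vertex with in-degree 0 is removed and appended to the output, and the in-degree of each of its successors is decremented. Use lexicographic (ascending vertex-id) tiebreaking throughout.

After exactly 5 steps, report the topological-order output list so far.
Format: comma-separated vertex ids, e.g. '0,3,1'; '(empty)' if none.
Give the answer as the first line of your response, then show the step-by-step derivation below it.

1,2,0,4,3

step 1: output 1; order=[1]; indeg=(1,0,0,1,1)
step 2: output 2; order=[1,2]; indeg=(0,0,0,1,0)
step 3: output 0; order=[1,2,0]; indeg=(0,0,0,1,0)
step 4: output 4; order=[1,2,0,4]; indeg=(0,0,0,0,0)
step 5: output 3; order=[1,2,0,4,3]; indeg=(0,0,0,0,0)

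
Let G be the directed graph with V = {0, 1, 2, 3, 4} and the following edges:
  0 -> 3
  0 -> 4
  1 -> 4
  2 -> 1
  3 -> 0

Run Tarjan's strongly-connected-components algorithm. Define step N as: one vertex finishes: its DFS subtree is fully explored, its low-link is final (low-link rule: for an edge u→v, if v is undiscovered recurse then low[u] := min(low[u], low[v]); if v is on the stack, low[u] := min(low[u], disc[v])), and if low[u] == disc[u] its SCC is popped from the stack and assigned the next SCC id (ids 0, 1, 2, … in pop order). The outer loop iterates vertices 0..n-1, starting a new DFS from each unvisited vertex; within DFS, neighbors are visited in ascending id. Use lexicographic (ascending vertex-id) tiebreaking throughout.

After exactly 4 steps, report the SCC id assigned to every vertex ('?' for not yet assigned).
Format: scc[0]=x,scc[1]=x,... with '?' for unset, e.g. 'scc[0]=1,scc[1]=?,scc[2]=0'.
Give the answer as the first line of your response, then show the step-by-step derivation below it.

scc[0]=1,scc[1]=2,scc[2]=?,scc[3]=1,scc[4]=0

step 1: low=(low[0]=0,low[1]=?,low[2]=?,low[3]=0,low[4]=?); scc=(scc[0]=?,scc[1]=?,scc[2]=?,scc[3]=?,scc[4]=?)
step 2: low=(low[0]=0,low[1]=?,low[2]=?,low[3]=0,low[4]=2); scc=(scc[0]=?,scc[1]=?,scc[2]=?,scc[3]=?,scc[4]=0)
step 3: low=(low[0]=0,low[1]=?,low[2]=?,low[3]=0,low[4]=2); scc=(scc[0]=1,scc[1]=?,scc[2]=?,scc[3]=1,scc[4]=0)
step 4: low=(low[0]=0,low[1]=3,low[2]=?,low[3]=0,low[4]=2); scc=(scc[0]=1,scc[1]=2,scc[2]=?,scc[3]=1,scc[4]=0)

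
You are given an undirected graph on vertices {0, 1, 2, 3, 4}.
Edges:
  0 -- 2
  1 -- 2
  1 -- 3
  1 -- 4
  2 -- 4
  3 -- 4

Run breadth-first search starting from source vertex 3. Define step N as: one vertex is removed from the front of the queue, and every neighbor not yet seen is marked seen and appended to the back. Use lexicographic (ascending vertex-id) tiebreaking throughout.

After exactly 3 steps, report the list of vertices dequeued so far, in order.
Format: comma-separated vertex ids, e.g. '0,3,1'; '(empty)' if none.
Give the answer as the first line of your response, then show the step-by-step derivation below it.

3,1,4

step 1: dequeue 3; queue=[1,4]; order=3
step 2: dequeue 1; queue=[4,2]; order=3,1
step 3: dequeue 4; queue=[2]; order=3,1,4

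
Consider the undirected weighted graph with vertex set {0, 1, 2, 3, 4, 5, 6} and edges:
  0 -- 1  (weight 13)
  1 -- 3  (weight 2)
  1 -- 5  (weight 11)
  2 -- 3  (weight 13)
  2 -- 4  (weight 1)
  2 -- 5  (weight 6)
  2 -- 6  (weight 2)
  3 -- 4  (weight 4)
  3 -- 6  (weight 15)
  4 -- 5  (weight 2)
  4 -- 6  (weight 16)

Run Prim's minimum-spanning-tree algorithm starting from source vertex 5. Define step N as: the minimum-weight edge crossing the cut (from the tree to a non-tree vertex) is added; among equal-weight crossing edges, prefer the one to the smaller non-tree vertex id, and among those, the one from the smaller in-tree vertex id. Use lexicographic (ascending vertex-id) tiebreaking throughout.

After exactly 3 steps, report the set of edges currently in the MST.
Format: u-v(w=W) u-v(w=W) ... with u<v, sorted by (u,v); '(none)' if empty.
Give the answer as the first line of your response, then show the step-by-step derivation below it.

2-4(w=1) 2-6(w=2) 4-5(w=2)

step 1: add edge 4-5 (w=2); MST = {4-5(w=2)}
step 2: add edge 2-4 (w=1); MST = {2-4(w=1) 4-5(w=2)}
step 3: add edge 2-6 (w=2); MST = {2-4(w=1) 2-6(w=2) 4-5(w=2)}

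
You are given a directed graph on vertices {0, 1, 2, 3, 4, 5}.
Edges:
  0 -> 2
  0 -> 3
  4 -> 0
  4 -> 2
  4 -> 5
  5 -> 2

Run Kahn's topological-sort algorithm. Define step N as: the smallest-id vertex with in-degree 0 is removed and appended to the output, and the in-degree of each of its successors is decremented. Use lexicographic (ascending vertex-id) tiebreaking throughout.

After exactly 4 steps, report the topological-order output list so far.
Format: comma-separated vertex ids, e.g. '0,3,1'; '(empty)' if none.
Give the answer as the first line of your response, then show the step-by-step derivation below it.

1,4,0,3

step 1: output 1; order=[1]; indeg=(1,0,3,1,0,1)
step 2: output 4; order=[1,4]; indeg=(0,0,2,1,0,0)
step 3: output 0; order=[1,4,0]; indeg=(0,0,1,0,0,0)
step 4: output 3; order=[1,4,0,3]; indeg=(0,0,1,0,0,0)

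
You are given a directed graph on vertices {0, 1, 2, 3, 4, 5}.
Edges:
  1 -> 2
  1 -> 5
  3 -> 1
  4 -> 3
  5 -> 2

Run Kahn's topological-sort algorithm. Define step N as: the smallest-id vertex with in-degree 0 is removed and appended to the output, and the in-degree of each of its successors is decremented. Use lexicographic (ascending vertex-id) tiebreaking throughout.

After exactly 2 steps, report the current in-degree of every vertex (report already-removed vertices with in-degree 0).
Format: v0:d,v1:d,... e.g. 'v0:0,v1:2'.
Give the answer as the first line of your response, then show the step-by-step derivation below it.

v0:0,v1:1,v2:2,v3:0,v4:0,v5:1

step 1: output 0; order=[0]; indeg=(0,1,2,1,0,1)
step 2: output 4; order=[0,4]; indeg=(0,1,2,0,0,1)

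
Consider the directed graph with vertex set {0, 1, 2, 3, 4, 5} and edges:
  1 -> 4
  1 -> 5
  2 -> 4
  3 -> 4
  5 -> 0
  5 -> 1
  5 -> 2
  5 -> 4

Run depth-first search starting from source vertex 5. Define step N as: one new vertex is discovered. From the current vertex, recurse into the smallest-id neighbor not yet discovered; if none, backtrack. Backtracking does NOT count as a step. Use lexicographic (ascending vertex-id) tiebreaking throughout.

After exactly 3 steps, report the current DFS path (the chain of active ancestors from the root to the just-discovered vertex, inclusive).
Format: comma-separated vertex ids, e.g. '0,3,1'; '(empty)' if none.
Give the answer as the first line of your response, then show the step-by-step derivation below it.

5,1

step 1: discover 5; path=5; order=5
step 2: discover 0; path=5>0; order=5,0
step 3: discover 1; path=5>1; order=5,0,1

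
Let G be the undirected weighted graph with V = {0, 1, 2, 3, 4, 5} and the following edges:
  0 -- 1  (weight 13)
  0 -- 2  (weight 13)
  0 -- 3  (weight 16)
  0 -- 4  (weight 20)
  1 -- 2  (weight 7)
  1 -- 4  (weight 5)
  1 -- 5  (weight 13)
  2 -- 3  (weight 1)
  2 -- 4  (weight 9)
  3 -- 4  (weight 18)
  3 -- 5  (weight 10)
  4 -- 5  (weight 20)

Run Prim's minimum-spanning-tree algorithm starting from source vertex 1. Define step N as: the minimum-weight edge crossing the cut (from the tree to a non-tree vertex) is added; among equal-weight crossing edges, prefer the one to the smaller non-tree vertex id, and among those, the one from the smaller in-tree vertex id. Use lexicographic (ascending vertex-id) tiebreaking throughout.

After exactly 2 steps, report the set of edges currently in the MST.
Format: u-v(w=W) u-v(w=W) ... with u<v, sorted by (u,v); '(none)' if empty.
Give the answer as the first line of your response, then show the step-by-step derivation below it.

1-2(w=7) 1-4(w=5)

step 1: add edge 1-4 (w=5); MST = {1-4(w=5)}
step 2: add edge 1-2 (w=7); MST = {1-2(w=7) 1-4(w=5)}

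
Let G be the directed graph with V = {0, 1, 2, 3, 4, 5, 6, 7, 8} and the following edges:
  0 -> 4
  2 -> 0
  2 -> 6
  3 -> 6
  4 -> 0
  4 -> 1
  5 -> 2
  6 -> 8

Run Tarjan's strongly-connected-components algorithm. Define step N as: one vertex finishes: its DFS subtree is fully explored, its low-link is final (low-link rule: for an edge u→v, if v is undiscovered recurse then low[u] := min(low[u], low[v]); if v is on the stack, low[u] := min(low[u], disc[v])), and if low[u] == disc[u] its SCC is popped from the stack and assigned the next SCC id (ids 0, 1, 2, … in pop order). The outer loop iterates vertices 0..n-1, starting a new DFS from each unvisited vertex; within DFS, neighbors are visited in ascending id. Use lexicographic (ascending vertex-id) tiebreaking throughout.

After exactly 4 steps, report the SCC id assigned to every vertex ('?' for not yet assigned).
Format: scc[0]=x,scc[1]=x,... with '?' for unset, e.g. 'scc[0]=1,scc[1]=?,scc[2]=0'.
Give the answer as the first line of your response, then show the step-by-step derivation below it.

scc[0]=1,scc[1]=0,scc[2]=?,scc[3]=?,scc[4]=1,scc[5]=?,scc[6]=?,scc[7]=?,scc[8]=2

step 1: low=(low[0]=0,low[1]=2,low[2]=?,low[3]=?,low[4]=0,low[5]=?,low[6]=?,low[7]=?,low[8]=?); scc=(scc[0]=?,scc[1]=0,scc[2]=?,scc[3]=?,scc[4]=?,scc[5]=?,scc[6]=?,scc[7]=?,scc[8]=?)
step 2: low=(low[0]=0,low[1]=2,low[2]=?,low[3]=?,low[4]=0,low[5]=?,low[6]=?,low[7]=?,low[8]=?); scc=(scc[0]=?,scc[1]=0,scc[2]=?,scc[3]=?,scc[4]=?,scc[5]=?,scc[6]=?,scc[7]=?,scc[8]=?)
step 3: low=(low[0]=0,low[1]=2,low[2]=?,low[3]=?,low[4]=0,low[5]=?,low[6]=?,low[7]=?,low[8]=?); scc=(scc[0]=1,scc[1]=0,scc[2]=?,scc[3]=?,scc[4]=1,scc[5]=?,scc[6]=?,scc[7]=?,scc[8]=?)
step 4: low=(low[0]=0,low[1]=2,low[2]=3,low[3]=?,low[4]=0,low[5]=?,low[6]=4,low[7]=?,low[8]=5); scc=(scc[0]=1,scc[1]=0,scc[2]=?,scc[3]=?,scc[4]=1,scc[5]=?,scc[6]=?,scc[7]=?,scc[8]=2)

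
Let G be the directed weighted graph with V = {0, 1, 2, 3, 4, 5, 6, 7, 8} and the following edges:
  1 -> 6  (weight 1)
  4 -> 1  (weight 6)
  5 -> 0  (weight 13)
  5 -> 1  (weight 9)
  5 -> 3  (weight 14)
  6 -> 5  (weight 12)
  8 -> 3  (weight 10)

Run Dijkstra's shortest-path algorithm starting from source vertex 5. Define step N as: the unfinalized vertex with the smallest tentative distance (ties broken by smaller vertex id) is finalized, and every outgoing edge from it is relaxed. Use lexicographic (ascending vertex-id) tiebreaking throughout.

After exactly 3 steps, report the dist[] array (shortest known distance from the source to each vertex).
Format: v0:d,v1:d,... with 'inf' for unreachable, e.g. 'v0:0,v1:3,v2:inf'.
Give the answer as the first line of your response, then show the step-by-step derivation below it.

v0:13,v1:9,v2:inf,v3:14,v4:inf,v5:0,v6:10,v7:inf,v8:inf

step 1: dist = v0:13,v1:9,v2:inf,v3:14,v4:inf,v5:0,v6:inf,v7:inf,v8:inf
step 2: dist = v0:13,v1:9,v2:inf,v3:14,v4:inf,v5:0,v6:10,v7:inf,v8:inf
step 3: dist = v0:13,v1:9,v2:inf,v3:14,v4:inf,v5:0,v6:10,v7:inf,v8:inf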